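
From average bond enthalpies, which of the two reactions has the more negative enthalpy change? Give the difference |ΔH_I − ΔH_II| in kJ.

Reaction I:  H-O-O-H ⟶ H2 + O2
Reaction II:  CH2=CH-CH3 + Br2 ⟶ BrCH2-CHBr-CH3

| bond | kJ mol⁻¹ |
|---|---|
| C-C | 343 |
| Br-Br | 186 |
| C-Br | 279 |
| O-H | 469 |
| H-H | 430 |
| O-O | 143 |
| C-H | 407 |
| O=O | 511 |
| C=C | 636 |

Reaction I:
  Bonds broken (reactants):
    O-H: 2 × 469 = 938
    O-O: 1 × 143 = 143
    Σ(broken) = 1081 kJ
  Bonds formed (products):
    H-H: 1 × 430 = 430
    O=O: 1 × 511 = 511
    Σ(formed) = 941 kJ
  ΔH_I = 1081 − 941 = +140 kJ
Reaction II:
  Bonds broken (reactants):
    Br-Br: 1 × 186 = 186
    C-C: 1 × 343 = 343
    C-H: 6 × 407 = 2442
    C=C: 1 × 636 = 636
    Σ(broken) = 3607 kJ
  Bonds formed (products):
    C-Br: 2 × 279 = 558
    C-C: 2 × 343 = 686
    C-H: 6 × 407 = 2442
    Σ(formed) = 3686 kJ
  ΔH_II = 3607 − 3686 = −79 kJ
ΔH_I − ΔH_II = +219 kJ, so reaction II has the more negative ΔH; |ΔH_I − ΔH_II| = 219 kJ.

Reaction II, by 219 kJ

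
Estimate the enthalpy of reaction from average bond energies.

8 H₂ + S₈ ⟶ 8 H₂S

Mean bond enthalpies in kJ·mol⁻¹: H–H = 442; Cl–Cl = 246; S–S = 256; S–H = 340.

ΔH ≈ +144 kJ

Bonds broken (reactants):
  H–H: 8 × 442 = 3536
  S–S: 8 × 256 = 2048
  Σ(broken) = 5584 kJ
Bonds formed (products):
  S–H: 16 × 340 = 5440
  Σ(formed) = 5440 kJ
ΔH = Σ(broken) − Σ(formed) = 5584 − 5440 = +144 kJ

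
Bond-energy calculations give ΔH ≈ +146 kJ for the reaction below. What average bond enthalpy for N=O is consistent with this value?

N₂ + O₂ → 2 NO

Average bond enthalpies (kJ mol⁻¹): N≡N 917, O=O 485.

Let D be the N=O bond energy.
Σ(broken) = 1×917 + 1×485 = 1402
Σ(formed) = 2×D = 2D
ΔH = Σ(broken) − Σ(formed) = (1402) − (2D) = +1402 − 2D
Setting this equal to +146 kJ gives 2D = 1256, so D = 628 kJ/mol.

D(N=O) ≈ 628 kJ/mol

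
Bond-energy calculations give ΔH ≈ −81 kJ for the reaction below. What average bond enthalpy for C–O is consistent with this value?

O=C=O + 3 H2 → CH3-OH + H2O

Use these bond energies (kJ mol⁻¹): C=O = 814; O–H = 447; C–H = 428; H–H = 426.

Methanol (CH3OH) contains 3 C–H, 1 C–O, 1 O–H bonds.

D(C–O) ≈ 362 kJ/mol

Let D be the C–O bond energy.
Σ(broken) = 2×814 + 3×426 = 2906
Σ(formed) = 3×428 + 1×D + 3×447 = 2625 + D
ΔH = Σ(broken) − Σ(formed) = (2906) − (2625 + D) = +281 − D
Setting this equal to −81 kJ gives D = 362 kJ/mol.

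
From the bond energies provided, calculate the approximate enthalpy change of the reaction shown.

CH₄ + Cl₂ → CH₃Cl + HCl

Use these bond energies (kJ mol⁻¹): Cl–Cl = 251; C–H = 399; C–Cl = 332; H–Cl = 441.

ΔH ≈ −123 kJ

Bonds broken (reactants):
  C–H: 4 × 399 = 1596
  Cl–Cl: 1 × 251 = 251
  Σ(broken) = 1847 kJ
Bonds formed (products):
  C–Cl: 1 × 332 = 332
  C–H: 3 × 399 = 1197
  H–Cl: 1 × 441 = 441
  Σ(formed) = 1970 kJ
ΔH = Σ(broken) − Σ(formed) = 1847 − 1970 = −123 kJ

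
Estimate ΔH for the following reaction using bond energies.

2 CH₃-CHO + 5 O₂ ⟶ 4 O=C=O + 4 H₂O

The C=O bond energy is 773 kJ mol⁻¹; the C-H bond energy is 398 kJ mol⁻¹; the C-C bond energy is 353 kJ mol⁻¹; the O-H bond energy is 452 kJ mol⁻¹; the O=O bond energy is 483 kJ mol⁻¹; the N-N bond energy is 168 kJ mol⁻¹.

ΔH ≈ −1949 kJ

Bonds broken (reactants):
  C-C: 2 × 353 = 706
  C-H: 8 × 398 = 3184
  C=O: 2 × 773 = 1546
  O=O: 5 × 483 = 2415
  Σ(broken) = 7851 kJ
Bonds formed (products):
  C=O: 8 × 773 = 6184
  O-H: 8 × 452 = 3616
  Σ(formed) = 9800 kJ
ΔH = Σ(broken) − Σ(formed) = 7851 − 9800 = −1949 kJ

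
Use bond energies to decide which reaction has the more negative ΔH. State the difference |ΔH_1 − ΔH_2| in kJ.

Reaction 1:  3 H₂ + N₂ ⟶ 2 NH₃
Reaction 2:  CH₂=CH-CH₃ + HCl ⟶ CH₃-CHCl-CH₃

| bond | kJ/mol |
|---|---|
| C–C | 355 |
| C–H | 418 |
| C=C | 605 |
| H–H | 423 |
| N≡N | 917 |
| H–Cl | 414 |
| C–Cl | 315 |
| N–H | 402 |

Reaction 1:
  Bonds broken (reactants):
    H–H: 3 × 423 = 1269
    N≡N: 1 × 917 = 917
    Σ(broken) = 2186 kJ
  Bonds formed (products):
    N–H: 6 × 402 = 2412
    Σ(formed) = 2412 kJ
  ΔH_1 = 2186 − 2412 = −226 kJ
Reaction 2:
  Bonds broken (reactants):
    C–C: 1 × 355 = 355
    C–H: 6 × 418 = 2508
    C=C: 1 × 605 = 605
    H–Cl: 1 × 414 = 414
    Σ(broken) = 3882 kJ
  Bonds formed (products):
    C–C: 2 × 355 = 710
    C–Cl: 1 × 315 = 315
    C–H: 7 × 418 = 2926
    Σ(formed) = 3951 kJ
  ΔH_2 = 3882 − 3951 = −69 kJ
ΔH_1 − ΔH_2 = −157 kJ, so reaction 1 has the more negative ΔH; |ΔH_1 − ΔH_2| = 157 kJ.

Reaction 1, by 157 kJ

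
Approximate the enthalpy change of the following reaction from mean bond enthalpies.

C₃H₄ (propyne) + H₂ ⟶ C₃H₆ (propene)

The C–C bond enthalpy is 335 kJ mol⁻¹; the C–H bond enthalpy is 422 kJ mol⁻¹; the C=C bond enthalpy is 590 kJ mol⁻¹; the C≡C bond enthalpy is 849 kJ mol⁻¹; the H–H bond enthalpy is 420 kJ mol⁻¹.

ΔH ≈ −165 kJ

Bonds broken (reactants):
  C≡C: 1 × 849 = 849
  C–C: 1 × 335 = 335
  C–H: 4 × 422 = 1688
  H–H: 1 × 420 = 420
  Σ(broken) = 3292 kJ
Bonds formed (products):
  C–C: 1 × 335 = 335
  C–H: 6 × 422 = 2532
  C=C: 1 × 590 = 590
  Σ(formed) = 3457 kJ
ΔH = Σ(broken) − Σ(formed) = 3292 − 3457 = −165 kJ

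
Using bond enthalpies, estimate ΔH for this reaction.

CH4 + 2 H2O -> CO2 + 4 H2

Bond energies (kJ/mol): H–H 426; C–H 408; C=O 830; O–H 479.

Bonds broken (reactants):
  C–H: 4 × 408 = 1632
  O–H: 4 × 479 = 1916
  Σ(broken) = 3548 kJ
Bonds formed (products):
  C=O: 2 × 830 = 1660
  H–H: 4 × 426 = 1704
  Σ(formed) = 3364 kJ
ΔH = Σ(broken) − Σ(formed) = 3548 − 3364 = +184 kJ

ΔH ≈ +184 kJ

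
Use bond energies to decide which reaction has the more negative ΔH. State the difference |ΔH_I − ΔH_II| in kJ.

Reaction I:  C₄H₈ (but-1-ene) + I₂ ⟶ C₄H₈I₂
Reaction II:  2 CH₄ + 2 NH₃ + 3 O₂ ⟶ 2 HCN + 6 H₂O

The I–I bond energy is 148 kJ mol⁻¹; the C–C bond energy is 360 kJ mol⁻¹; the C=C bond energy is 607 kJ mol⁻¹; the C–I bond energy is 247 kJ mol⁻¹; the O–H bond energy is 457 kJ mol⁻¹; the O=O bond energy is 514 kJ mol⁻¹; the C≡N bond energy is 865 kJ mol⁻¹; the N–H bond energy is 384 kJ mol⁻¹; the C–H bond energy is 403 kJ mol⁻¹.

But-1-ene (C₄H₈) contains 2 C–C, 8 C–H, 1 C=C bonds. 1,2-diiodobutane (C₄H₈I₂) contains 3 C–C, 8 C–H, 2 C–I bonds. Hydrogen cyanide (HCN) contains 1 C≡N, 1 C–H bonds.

Reaction II, by 851 kJ

Reaction I:
  Bonds broken (reactants):
    C–C: 2 × 360 = 720
    C–H: 8 × 403 = 3224
    C=C: 1 × 607 = 607
    I–I: 1 × 148 = 148
    Σ(broken) = 4699 kJ
  Bonds formed (products):
    C–C: 3 × 360 = 1080
    C–H: 8 × 403 = 3224
    C–I: 2 × 247 = 494
    Σ(formed) = 4798 kJ
  ΔH_I = 4699 − 4798 = −99 kJ
Reaction II:
  Bonds broken (reactants):
    C–H: 8 × 403 = 3224
    N–H: 6 × 384 = 2304
    O=O: 3 × 514 = 1542
    Σ(broken) = 7070 kJ
  Bonds formed (products):
    C≡N: 2 × 865 = 1730
    C–H: 2 × 403 = 806
    O–H: 12 × 457 = 5484
    Σ(formed) = 8020 kJ
  ΔH_II = 7070 − 8020 = −950 kJ
ΔH_I − ΔH_II = +851 kJ, so reaction II has the more negative ΔH; |ΔH_I − ΔH_II| = 851 kJ.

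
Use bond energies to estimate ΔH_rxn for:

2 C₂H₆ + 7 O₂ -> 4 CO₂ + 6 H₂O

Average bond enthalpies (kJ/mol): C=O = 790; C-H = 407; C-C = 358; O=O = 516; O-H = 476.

ΔH ≈ −2820 kJ

Bonds broken (reactants):
  C-C: 2 × 358 = 716
  C-H: 12 × 407 = 4884
  O=O: 7 × 516 = 3612
  Σ(broken) = 9212 kJ
Bonds formed (products):
  C=O: 8 × 790 = 6320
  O-H: 12 × 476 = 5712
  Σ(formed) = 12032 kJ
ΔH = Σ(broken) − Σ(formed) = 9212 − 12032 = −2820 kJ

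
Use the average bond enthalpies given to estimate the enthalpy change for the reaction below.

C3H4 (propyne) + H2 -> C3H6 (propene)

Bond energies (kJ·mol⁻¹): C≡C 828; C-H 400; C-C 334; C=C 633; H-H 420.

Bonds broken (reactants):
  C≡C: 1 × 828 = 828
  C-C: 1 × 334 = 334
  C-H: 4 × 400 = 1600
  H-H: 1 × 420 = 420
  Σ(broken) = 3182 kJ
Bonds formed (products):
  C-C: 1 × 334 = 334
  C-H: 6 × 400 = 2400
  C=C: 1 × 633 = 633
  Σ(formed) = 3367 kJ
ΔH = Σ(broken) − Σ(formed) = 3182 − 3367 = −185 kJ

ΔH ≈ −185 kJ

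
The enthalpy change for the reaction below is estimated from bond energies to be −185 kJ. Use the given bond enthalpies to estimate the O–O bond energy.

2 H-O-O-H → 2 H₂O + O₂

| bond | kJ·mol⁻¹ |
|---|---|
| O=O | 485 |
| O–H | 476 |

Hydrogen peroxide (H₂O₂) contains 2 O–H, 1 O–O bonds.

Let D be the O–O bond energy.
Σ(broken) = 4×476 + 2×D = 1904 + 2D
Σ(formed) = 4×476 + 1×485 = 2389
ΔH = Σ(broken) − Σ(formed) = (1904 + 2D) − (2389) = −485 + 2D
Setting this equal to −185 kJ gives 2D = 300, so D = 150 kJ/mol.

D(O–O) ≈ 150 kJ/mol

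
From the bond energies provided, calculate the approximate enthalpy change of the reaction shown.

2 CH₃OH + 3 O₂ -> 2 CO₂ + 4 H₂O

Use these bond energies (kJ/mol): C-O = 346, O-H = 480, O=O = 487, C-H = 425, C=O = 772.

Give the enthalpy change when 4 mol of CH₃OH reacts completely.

ΔH = −2530 kJ

Bonds broken (reactants):
  C-H: 6 × 425 = 2550
  C-O: 2 × 346 = 692
  O-H: 2 × 480 = 960
  O=O: 3 × 487 = 1461
  Σ(broken) = 5663 kJ
Bonds formed (products):
  C=O: 4 × 772 = 3088
  O-H: 8 × 480 = 3840
  Σ(formed) = 6928 kJ
ΔH = Σ(broken) − Σ(formed) = 5663 − 6928 = −1265 kJ
For 2× the reaction as written: 2 × (−1265) = −2530 kJ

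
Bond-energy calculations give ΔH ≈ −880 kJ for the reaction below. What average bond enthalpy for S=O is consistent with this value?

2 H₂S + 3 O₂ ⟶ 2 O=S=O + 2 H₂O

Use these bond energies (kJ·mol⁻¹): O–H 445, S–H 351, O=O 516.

Let D be the S=O bond energy.
Σ(broken) = 3×516 + 4×351 = 2952
Σ(formed) = 4×445 + 4×D = 1780 + 4D
ΔH = Σ(broken) − Σ(formed) = (2952) − (1780 + 4D) = +1172 − 4D
Setting this equal to −880 kJ gives 4D = 2052, so D = 513 kJ/mol.

D(S=O) ≈ 513 kJ/mol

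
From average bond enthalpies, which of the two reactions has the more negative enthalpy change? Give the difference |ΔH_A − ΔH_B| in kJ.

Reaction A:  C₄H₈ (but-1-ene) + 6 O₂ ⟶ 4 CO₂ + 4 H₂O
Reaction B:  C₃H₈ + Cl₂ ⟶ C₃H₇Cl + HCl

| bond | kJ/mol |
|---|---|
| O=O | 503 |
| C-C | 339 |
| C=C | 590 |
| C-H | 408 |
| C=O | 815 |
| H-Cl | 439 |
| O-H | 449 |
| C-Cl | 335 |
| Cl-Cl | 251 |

Reaction A:
  Bonds broken (reactants):
    C-C: 2 × 339 = 678
    C-H: 8 × 408 = 3264
    C=C: 1 × 590 = 590
    O=O: 6 × 503 = 3018
    Σ(broken) = 7550 kJ
  Bonds formed (products):
    C=O: 8 × 815 = 6520
    O-H: 8 × 449 = 3592
    Σ(formed) = 10112 kJ
  ΔH_A = 7550 − 10112 = −2562 kJ
Reaction B:
  Bonds broken (reactants):
    C-C: 2 × 339 = 678
    C-H: 8 × 408 = 3264
    Cl-Cl: 1 × 251 = 251
    Σ(broken) = 4193 kJ
  Bonds formed (products):
    C-C: 2 × 339 = 678
    C-Cl: 1 × 335 = 335
    C-H: 7 × 408 = 2856
    H-Cl: 1 × 439 = 439
    Σ(formed) = 4308 kJ
  ΔH_B = 4193 − 4308 = −115 kJ
ΔH_A − ΔH_B = −2447 kJ, so reaction A has the more negative ΔH; |ΔH_A − ΔH_B| = 2447 kJ.

Reaction A, by 2447 kJ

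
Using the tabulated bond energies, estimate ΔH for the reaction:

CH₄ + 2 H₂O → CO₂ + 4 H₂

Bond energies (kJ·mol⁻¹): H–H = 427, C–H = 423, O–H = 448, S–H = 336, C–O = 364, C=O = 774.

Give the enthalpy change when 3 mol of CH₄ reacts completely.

ΔH = +684 kJ

Bonds broken (reactants):
  C–H: 4 × 423 = 1692
  O–H: 4 × 448 = 1792
  Σ(broken) = 3484 kJ
Bonds formed (products):
  C=O: 2 × 774 = 1548
  H–H: 4 × 427 = 1708
  Σ(formed) = 3256 kJ
ΔH = Σ(broken) − Σ(formed) = 3484 − 3256 = +228 kJ
For 3× the reaction as written: 3 × (+228) = +684 kJ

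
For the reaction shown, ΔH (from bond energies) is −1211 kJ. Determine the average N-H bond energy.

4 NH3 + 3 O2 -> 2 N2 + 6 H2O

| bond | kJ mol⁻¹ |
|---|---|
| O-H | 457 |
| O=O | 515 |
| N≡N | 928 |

D(N-H) ≈ 382 kJ/mol

Let D be the N-H bond energy.
Σ(broken) = 12×D + 3×515 = 1545 + 12D
Σ(formed) = 2×928 + 12×457 = 7340
ΔH = Σ(broken) − Σ(formed) = (1545 + 12D) − (7340) = −5795 + 12D
Setting this equal to −1211 kJ gives 12D = 4584, so D = 382 kJ/mol.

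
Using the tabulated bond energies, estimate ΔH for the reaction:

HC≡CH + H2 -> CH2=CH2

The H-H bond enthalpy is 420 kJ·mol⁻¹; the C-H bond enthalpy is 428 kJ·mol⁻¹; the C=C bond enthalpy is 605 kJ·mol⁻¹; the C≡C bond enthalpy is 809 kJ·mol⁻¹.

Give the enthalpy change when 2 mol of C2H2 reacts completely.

Bonds broken (reactants):
  C≡C: 1 × 809 = 809
  C-H: 2 × 428 = 856
  H-H: 1 × 420 = 420
  Σ(broken) = 2085 kJ
Bonds formed (products):
  C-H: 4 × 428 = 1712
  C=C: 1 × 605 = 605
  Σ(formed) = 2317 kJ
ΔH = Σ(broken) − Σ(formed) = 2085 − 2317 = −232 kJ
For 2× the reaction as written: 2 × (−232) = −464 kJ

ΔH = −464 kJ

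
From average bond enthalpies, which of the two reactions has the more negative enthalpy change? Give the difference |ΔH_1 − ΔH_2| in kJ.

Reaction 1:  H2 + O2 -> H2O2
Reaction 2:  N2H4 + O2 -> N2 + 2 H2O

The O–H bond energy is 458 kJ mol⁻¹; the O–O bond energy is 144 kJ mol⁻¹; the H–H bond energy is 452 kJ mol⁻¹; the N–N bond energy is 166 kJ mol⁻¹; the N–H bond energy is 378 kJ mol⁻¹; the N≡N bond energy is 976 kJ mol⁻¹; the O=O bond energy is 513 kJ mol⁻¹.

Reaction 1:
  Bonds broken (reactants):
    H–H: 1 × 452 = 452
    O=O: 1 × 513 = 513
    Σ(broken) = 965 kJ
  Bonds formed (products):
    O–H: 2 × 458 = 916
    O–O: 1 × 144 = 144
    Σ(formed) = 1060 kJ
  ΔH_1 = 965 − 1060 = −95 kJ
Reaction 2:
  Bonds broken (reactants):
    N–H: 4 × 378 = 1512
    N–N: 1 × 166 = 166
    O=O: 1 × 513 = 513
    Σ(broken) = 2191 kJ
  Bonds formed (products):
    N≡N: 1 × 976 = 976
    O–H: 4 × 458 = 1832
    Σ(formed) = 2808 kJ
  ΔH_2 = 2191 − 2808 = −617 kJ
ΔH_1 − ΔH_2 = +522 kJ, so reaction 2 has the more negative ΔH; |ΔH_1 − ΔH_2| = 522 kJ.

Reaction 2, by 522 kJ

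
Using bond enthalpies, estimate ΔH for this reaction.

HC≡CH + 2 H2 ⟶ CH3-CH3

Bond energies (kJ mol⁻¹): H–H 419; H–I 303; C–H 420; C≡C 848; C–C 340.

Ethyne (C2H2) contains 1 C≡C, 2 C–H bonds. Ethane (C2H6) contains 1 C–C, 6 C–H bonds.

ΔH ≈ −334 kJ

Bonds broken (reactants):
  C≡C: 1 × 848 = 848
  C–H: 2 × 420 = 840
  H–H: 2 × 419 = 838
  Σ(broken) = 2526 kJ
Bonds formed (products):
  C–C: 1 × 340 = 340
  C–H: 6 × 420 = 2520
  Σ(formed) = 2860 kJ
ΔH = Σ(broken) − Σ(formed) = 2526 − 2860 = −334 kJ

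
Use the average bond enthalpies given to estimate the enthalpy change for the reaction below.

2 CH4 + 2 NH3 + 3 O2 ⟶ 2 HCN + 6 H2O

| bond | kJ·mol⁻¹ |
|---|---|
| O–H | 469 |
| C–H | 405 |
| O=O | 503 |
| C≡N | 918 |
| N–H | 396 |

ΔH ≈ −1149 kJ

Bonds broken (reactants):
  C–H: 8 × 405 = 3240
  N–H: 6 × 396 = 2376
  O=O: 3 × 503 = 1509
  Σ(broken) = 7125 kJ
Bonds formed (products):
  C≡N: 2 × 918 = 1836
  C–H: 2 × 405 = 810
  O–H: 12 × 469 = 5628
  Σ(formed) = 8274 kJ
ΔH = Σ(broken) − Σ(formed) = 7125 − 8274 = −1149 kJ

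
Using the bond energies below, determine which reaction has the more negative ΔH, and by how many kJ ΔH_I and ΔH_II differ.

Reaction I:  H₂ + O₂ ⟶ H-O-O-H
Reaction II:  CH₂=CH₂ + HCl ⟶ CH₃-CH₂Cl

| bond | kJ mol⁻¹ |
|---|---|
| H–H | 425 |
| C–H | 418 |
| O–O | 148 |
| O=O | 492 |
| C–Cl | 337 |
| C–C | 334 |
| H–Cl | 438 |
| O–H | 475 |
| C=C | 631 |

Reaction I:
  Bonds broken (reactants):
    H–H: 1 × 425 = 425
    O=O: 1 × 492 = 492
    Σ(broken) = 917 kJ
  Bonds formed (products):
    O–H: 2 × 475 = 950
    O–O: 1 × 148 = 148
    Σ(formed) = 1098 kJ
  ΔH_I = 917 − 1098 = −181 kJ
Reaction II:
  Bonds broken (reactants):
    C–H: 4 × 418 = 1672
    C=C: 1 × 631 = 631
    H–Cl: 1 × 438 = 438
    Σ(broken) = 2741 kJ
  Bonds formed (products):
    C–C: 1 × 334 = 334
    C–Cl: 1 × 337 = 337
    C–H: 5 × 418 = 2090
    Σ(formed) = 2761 kJ
  ΔH_II = 2741 − 2761 = −20 kJ
ΔH_I − ΔH_II = −161 kJ, so reaction I has the more negative ΔH; |ΔH_I − ΔH_II| = 161 kJ.

Reaction I, by 161 kJ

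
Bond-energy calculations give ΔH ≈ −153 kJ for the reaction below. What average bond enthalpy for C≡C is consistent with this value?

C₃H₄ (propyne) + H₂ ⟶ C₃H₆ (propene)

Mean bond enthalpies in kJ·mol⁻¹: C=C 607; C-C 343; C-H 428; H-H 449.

Let D be the C≡C bond energy.
Σ(broken) = 1×D + 1×343 + 4×428 + 1×449 = 2504 + D
Σ(formed) = 1×343 + 6×428 + 1×607 = 3518
ΔH = Σ(broken) − Σ(formed) = (2504 + D) − (3518) = −1014 + D
Setting this equal to −153 kJ gives D = 861 kJ/mol.

D(C≡C) ≈ 861 kJ/mol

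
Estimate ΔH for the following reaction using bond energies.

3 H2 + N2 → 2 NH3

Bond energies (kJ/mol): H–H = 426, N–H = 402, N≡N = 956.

Bonds broken (reactants):
  H–H: 3 × 426 = 1278
  N≡N: 1 × 956 = 956
  Σ(broken) = 2234 kJ
Bonds formed (products):
  N–H: 6 × 402 = 2412
  Σ(formed) = 2412 kJ
ΔH = Σ(broken) − Σ(formed) = 2234 − 2412 = −178 kJ

ΔH ≈ −178 kJ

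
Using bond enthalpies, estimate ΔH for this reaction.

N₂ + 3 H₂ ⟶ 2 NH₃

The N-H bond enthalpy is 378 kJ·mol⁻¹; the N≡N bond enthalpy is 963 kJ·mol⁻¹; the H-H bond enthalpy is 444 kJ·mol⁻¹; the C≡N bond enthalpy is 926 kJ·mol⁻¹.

Bonds broken (reactants):
  H-H: 3 × 444 = 1332
  N≡N: 1 × 963 = 963
  Σ(broken) = 2295 kJ
Bonds formed (products):
  N-H: 6 × 378 = 2268
  Σ(formed) = 2268 kJ
ΔH = Σ(broken) − Σ(formed) = 2295 − 2268 = +27 kJ

ΔH ≈ +27 kJ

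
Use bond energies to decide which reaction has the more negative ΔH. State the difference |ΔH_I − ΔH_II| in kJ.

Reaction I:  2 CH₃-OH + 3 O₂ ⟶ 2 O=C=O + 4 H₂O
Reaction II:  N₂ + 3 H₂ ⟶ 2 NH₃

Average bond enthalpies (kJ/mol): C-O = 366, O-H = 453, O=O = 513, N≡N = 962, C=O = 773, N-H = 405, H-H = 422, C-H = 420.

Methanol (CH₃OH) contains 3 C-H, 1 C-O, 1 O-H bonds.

Reaction I, by 817 kJ

Reaction I:
  Bonds broken (reactants):
    C-H: 6 × 420 = 2520
    C-O: 2 × 366 = 732
    O-H: 2 × 453 = 906
    O=O: 3 × 513 = 1539
    Σ(broken) = 5697 kJ
  Bonds formed (products):
    C=O: 4 × 773 = 3092
    O-H: 8 × 453 = 3624
    Σ(formed) = 6716 kJ
  ΔH_I = 5697 − 6716 = −1019 kJ
Reaction II:
  Bonds broken (reactants):
    H-H: 3 × 422 = 1266
    N≡N: 1 × 962 = 962
    Σ(broken) = 2228 kJ
  Bonds formed (products):
    N-H: 6 × 405 = 2430
    Σ(formed) = 2430 kJ
  ΔH_II = 2228 − 2430 = −202 kJ
ΔH_I − ΔH_II = −817 kJ, so reaction I has the more negative ΔH; |ΔH_I − ΔH_II| = 817 kJ.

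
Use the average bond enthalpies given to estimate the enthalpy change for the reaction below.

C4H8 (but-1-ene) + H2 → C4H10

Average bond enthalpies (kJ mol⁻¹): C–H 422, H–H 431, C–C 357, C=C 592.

Bonds broken (reactants):
  C–C: 2 × 357 = 714
  C–H: 8 × 422 = 3376
  C=C: 1 × 592 = 592
  H–H: 1 × 431 = 431
  Σ(broken) = 5113 kJ
Bonds formed (products):
  C–C: 3 × 357 = 1071
  C–H: 10 × 422 = 4220
  Σ(formed) = 5291 kJ
ΔH = Σ(broken) − Σ(formed) = 5113 − 5291 = −178 kJ

ΔH ≈ −178 kJ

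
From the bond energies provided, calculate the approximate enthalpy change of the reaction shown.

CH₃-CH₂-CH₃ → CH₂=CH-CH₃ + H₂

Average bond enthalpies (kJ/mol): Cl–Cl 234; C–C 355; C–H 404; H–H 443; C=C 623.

Bonds broken (reactants):
  C–C: 2 × 355 = 710
  C–H: 8 × 404 = 3232
  Σ(broken) = 3942 kJ
Bonds formed (products):
  C–C: 1 × 355 = 355
  C–H: 6 × 404 = 2424
  C=C: 1 × 623 = 623
  H–H: 1 × 443 = 443
  Σ(formed) = 3845 kJ
ΔH = Σ(broken) − Σ(formed) = 3942 − 3845 = +97 kJ

ΔH ≈ +97 kJ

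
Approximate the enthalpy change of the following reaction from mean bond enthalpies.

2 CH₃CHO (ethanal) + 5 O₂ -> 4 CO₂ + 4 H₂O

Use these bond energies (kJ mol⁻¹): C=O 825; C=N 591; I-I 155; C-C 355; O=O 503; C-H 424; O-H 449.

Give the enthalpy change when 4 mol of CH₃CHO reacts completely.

Bonds broken (reactants):
  C-C: 2 × 355 = 710
  C-H: 8 × 424 = 3392
  C=O: 2 × 825 = 1650
  O=O: 5 × 503 = 2515
  Σ(broken) = 8267 kJ
Bonds formed (products):
  C=O: 8 × 825 = 6600
  O-H: 8 × 449 = 3592
  Σ(formed) = 10192 kJ
ΔH = Σ(broken) − Σ(formed) = 8267 − 10192 = −1925 kJ
For 2× the reaction as written: 2 × (−1925) = −3850 kJ

ΔH = −3850 kJ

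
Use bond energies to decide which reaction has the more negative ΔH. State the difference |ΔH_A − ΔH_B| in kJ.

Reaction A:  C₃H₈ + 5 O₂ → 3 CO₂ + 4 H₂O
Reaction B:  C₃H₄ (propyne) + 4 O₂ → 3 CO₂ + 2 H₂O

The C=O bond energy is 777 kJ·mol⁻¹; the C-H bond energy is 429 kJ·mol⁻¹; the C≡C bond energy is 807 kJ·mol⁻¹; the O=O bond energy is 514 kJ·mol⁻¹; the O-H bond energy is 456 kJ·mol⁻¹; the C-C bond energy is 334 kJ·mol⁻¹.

Reaction A, by 67 kJ

Reaction A:
  Bonds broken (reactants):
    C-C: 2 × 334 = 668
    C-H: 8 × 429 = 3432
    O=O: 5 × 514 = 2570
    Σ(broken) = 6670 kJ
  Bonds formed (products):
    C=O: 6 × 777 = 4662
    O-H: 8 × 456 = 3648
    Σ(formed) = 8310 kJ
  ΔH_A = 6670 − 8310 = −1640 kJ
Reaction B:
  Bonds broken (reactants):
    C≡C: 1 × 807 = 807
    C-C: 1 × 334 = 334
    C-H: 4 × 429 = 1716
    O=O: 4 × 514 = 2056
    Σ(broken) = 4913 kJ
  Bonds formed (products):
    C=O: 6 × 777 = 4662
    O-H: 4 × 456 = 1824
    Σ(formed) = 6486 kJ
  ΔH_B = 4913 − 6486 = −1573 kJ
ΔH_A − ΔH_B = −67 kJ, so reaction A has the more negative ΔH; |ΔH_A − ΔH_B| = 67 kJ.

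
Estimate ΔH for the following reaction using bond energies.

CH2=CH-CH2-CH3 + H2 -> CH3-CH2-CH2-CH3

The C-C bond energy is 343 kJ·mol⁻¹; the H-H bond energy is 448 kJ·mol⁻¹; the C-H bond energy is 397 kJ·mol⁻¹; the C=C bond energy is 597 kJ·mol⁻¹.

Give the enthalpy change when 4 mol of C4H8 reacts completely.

Bonds broken (reactants):
  C-C: 2 × 343 = 686
  C-H: 8 × 397 = 3176
  C=C: 1 × 597 = 597
  H-H: 1 × 448 = 448
  Σ(broken) = 4907 kJ
Bonds formed (products):
  C-C: 3 × 343 = 1029
  C-H: 10 × 397 = 3970
  Σ(formed) = 4999 kJ
ΔH = Σ(broken) − Σ(formed) = 4907 − 4999 = −92 kJ
For 4× the reaction as written: 4 × (−92) = −368 kJ

ΔH = −368 kJ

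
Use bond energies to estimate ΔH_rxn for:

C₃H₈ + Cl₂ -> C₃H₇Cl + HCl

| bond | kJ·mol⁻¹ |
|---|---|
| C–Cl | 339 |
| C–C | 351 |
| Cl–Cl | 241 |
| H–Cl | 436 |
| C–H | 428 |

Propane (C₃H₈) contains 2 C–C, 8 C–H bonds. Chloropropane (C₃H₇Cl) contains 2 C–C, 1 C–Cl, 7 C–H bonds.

Bonds broken (reactants):
  C–C: 2 × 351 = 702
  C–H: 8 × 428 = 3424
  Cl–Cl: 1 × 241 = 241
  Σ(broken) = 4367 kJ
Bonds formed (products):
  C–C: 2 × 351 = 702
  C–Cl: 1 × 339 = 339
  C–H: 7 × 428 = 2996
  H–Cl: 1 × 436 = 436
  Σ(formed) = 4473 kJ
ΔH = Σ(broken) − Σ(formed) = 4367 − 4473 = −106 kJ

ΔH ≈ −106 kJ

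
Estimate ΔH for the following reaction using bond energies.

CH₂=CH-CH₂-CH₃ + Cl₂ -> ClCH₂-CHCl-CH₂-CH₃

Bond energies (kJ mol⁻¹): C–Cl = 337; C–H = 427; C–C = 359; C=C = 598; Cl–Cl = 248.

ΔH ≈ −187 kJ

Bonds broken (reactants):
  C–C: 2 × 359 = 718
  C–H: 8 × 427 = 3416
  C=C: 1 × 598 = 598
  Cl–Cl: 1 × 248 = 248
  Σ(broken) = 4980 kJ
Bonds formed (products):
  C–C: 3 × 359 = 1077
  C–Cl: 2 × 337 = 674
  C–H: 8 × 427 = 3416
  Σ(formed) = 5167 kJ
ΔH = Σ(broken) − Σ(formed) = 4980 − 5167 = −187 kJ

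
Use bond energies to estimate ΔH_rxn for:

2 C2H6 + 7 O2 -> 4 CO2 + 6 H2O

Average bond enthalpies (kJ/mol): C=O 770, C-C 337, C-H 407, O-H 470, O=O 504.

Bonds broken (reactants):
  C-C: 2 × 337 = 674
  C-H: 12 × 407 = 4884
  O=O: 7 × 504 = 3528
  Σ(broken) = 9086 kJ
Bonds formed (products):
  C=O: 8 × 770 = 6160
  O-H: 12 × 470 = 5640
  Σ(formed) = 11800 kJ
ΔH = Σ(broken) − Σ(formed) = 9086 − 11800 = −2714 kJ

ΔH ≈ −2714 kJ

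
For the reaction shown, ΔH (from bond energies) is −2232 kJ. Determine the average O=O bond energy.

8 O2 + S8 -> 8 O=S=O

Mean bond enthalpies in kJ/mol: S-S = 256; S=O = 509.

D(O=O) ≈ 483 kJ/mol

Let D be the O=O bond energy.
Σ(broken) = 8×D + 8×256 = 2048 + 8D
Σ(formed) = 16×509 = 8144
ΔH = Σ(broken) − Σ(formed) = (2048 + 8D) − (8144) = −6096 + 8D
Setting this equal to −2232 kJ gives 8D = 3864, so D = 483 kJ/mol.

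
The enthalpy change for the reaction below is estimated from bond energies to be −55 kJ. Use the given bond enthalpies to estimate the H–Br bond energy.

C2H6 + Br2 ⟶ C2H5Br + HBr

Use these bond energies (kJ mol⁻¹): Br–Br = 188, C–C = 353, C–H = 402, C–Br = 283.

D(H–Br) ≈ 362 kJ/mol

Let D be the H–Br bond energy.
Σ(broken) = 1×188 + 1×353 + 6×402 = 2953
Σ(formed) = 1×283 + 1×353 + 5×402 + 1×D = 2646 + D
ΔH = Σ(broken) − Σ(formed) = (2953) − (2646 + D) = +307 − D
Setting this equal to −55 kJ gives D = 362 kJ/mol.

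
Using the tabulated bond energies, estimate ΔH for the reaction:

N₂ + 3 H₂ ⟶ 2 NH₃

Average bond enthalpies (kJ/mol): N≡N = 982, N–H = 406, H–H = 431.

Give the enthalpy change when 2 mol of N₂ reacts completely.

ΔH = −322 kJ

Bonds broken (reactants):
  H–H: 3 × 431 = 1293
  N≡N: 1 × 982 = 982
  Σ(broken) = 2275 kJ
Bonds formed (products):
  N–H: 6 × 406 = 2436
  Σ(formed) = 2436 kJ
ΔH = Σ(broken) − Σ(formed) = 2275 − 2436 = −161 kJ
For 2× the reaction as written: 2 × (−161) = −322 kJ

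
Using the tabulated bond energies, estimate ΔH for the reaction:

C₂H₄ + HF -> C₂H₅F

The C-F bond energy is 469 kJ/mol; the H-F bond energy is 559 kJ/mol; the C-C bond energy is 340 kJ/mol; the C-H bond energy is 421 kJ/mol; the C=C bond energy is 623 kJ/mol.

Bonds broken (reactants):
  C-H: 4 × 421 = 1684
  C=C: 1 × 623 = 623
  H-F: 1 × 559 = 559
  Σ(broken) = 2866 kJ
Bonds formed (products):
  C-C: 1 × 340 = 340
  C-F: 1 × 469 = 469
  C-H: 5 × 421 = 2105
  Σ(formed) = 2914 kJ
ΔH = Σ(broken) − Σ(formed) = 2866 − 2914 = −48 kJ

ΔH ≈ −48 kJ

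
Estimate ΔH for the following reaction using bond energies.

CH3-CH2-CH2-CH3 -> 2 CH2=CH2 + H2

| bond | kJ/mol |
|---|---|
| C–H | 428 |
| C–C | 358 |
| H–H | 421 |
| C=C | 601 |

Bonds broken (reactants):
  C–C: 3 × 358 = 1074
  C–H: 10 × 428 = 4280
  Σ(broken) = 5354 kJ
Bonds formed (products):
  C–H: 8 × 428 = 3424
  C=C: 2 × 601 = 1202
  H–H: 1 × 421 = 421
  Σ(formed) = 5047 kJ
ΔH = Σ(broken) − Σ(formed) = 5354 − 5047 = +307 kJ

ΔH ≈ +307 kJ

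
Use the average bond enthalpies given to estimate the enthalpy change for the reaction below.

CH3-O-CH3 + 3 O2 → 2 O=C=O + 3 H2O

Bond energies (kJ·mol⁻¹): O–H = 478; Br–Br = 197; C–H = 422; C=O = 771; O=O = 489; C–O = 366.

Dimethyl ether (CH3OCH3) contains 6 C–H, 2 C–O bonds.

Bonds broken (reactants):
  C–H: 6 × 422 = 2532
  C–O: 2 × 366 = 732
  O=O: 3 × 489 = 1467
  Σ(broken) = 4731 kJ
Bonds formed (products):
  C=O: 4 × 771 = 3084
  O–H: 6 × 478 = 2868
  Σ(formed) = 5952 kJ
ΔH = Σ(broken) − Σ(formed) = 4731 − 5952 = −1221 kJ

ΔH ≈ −1221 kJ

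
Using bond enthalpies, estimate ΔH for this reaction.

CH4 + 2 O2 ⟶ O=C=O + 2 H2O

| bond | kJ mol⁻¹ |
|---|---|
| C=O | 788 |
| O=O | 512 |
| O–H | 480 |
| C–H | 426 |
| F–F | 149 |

Bonds broken (reactants):
  C–H: 4 × 426 = 1704
  O=O: 2 × 512 = 1024
  Σ(broken) = 2728 kJ
Bonds formed (products):
  C=O: 2 × 788 = 1576
  O–H: 4 × 480 = 1920
  Σ(formed) = 3496 kJ
ΔH = Σ(broken) − Σ(formed) = 2728 − 3496 = −768 kJ

ΔH ≈ −768 kJ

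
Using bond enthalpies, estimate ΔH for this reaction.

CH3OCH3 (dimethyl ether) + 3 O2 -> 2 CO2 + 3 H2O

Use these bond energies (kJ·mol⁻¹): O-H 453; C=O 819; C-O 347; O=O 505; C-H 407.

ΔH ≈ −1343 kJ

Bonds broken (reactants):
  C-H: 6 × 407 = 2442
  C-O: 2 × 347 = 694
  O=O: 3 × 505 = 1515
  Σ(broken) = 4651 kJ
Bonds formed (products):
  C=O: 4 × 819 = 3276
  O-H: 6 × 453 = 2718
  Σ(formed) = 5994 kJ
ΔH = Σ(broken) − Σ(formed) = 4651 − 5994 = −1343 kJ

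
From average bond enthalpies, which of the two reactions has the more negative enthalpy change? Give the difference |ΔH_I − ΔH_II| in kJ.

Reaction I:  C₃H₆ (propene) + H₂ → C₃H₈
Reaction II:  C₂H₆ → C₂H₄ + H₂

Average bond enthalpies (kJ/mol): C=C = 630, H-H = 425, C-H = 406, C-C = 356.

Reaction I, by 226 kJ

Reaction I:
  Bonds broken (reactants):
    C-C: 1 × 356 = 356
    C-H: 6 × 406 = 2436
    C=C: 1 × 630 = 630
    H-H: 1 × 425 = 425
    Σ(broken) = 3847 kJ
  Bonds formed (products):
    C-C: 2 × 356 = 712
    C-H: 8 × 406 = 3248
    Σ(formed) = 3960 kJ
  ΔH_I = 3847 − 3960 = −113 kJ
Reaction II:
  Bonds broken (reactants):
    C-C: 1 × 356 = 356
    C-H: 6 × 406 = 2436
    Σ(broken) = 2792 kJ
  Bonds formed (products):
    C-H: 4 × 406 = 1624
    C=C: 1 × 630 = 630
    H-H: 1 × 425 = 425
    Σ(formed) = 2679 kJ
  ΔH_II = 2792 − 2679 = +113 kJ
ΔH_I − ΔH_II = −226 kJ, so reaction I has the more negative ΔH; |ΔH_I − ΔH_II| = 226 kJ.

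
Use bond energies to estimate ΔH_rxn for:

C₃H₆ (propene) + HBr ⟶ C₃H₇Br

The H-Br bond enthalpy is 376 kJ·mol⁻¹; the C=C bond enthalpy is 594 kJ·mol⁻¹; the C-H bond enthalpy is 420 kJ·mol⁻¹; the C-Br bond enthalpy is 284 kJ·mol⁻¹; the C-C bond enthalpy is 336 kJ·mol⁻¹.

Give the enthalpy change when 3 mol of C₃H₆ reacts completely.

Bonds broken (reactants):
  C-C: 1 × 336 = 336
  C-H: 6 × 420 = 2520
  C=C: 1 × 594 = 594
  H-Br: 1 × 376 = 376
  Σ(broken) = 3826 kJ
Bonds formed (products):
  C-Br: 1 × 284 = 284
  C-C: 2 × 336 = 672
  C-H: 7 × 420 = 2940
  Σ(formed) = 3896 kJ
ΔH = Σ(broken) − Σ(formed) = 3826 − 3896 = −70 kJ
For 3× the reaction as written: 3 × (−70) = −210 kJ

ΔH = −210 kJ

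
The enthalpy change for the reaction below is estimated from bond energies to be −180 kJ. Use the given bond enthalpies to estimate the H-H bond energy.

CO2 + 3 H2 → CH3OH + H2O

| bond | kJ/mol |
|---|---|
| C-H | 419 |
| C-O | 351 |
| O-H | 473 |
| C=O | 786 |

Let D be the H-H bond energy.
Σ(broken) = 2×786 + 3×D = 1572 + 3D
Σ(formed) = 3×419 + 1×351 + 3×473 = 3027
ΔH = Σ(broken) − Σ(formed) = (1572 + 3D) − (3027) = −1455 + 3D
Setting this equal to −180 kJ gives 3D = 1275, so D = 425 kJ/mol.

D(H-H) ≈ 425 kJ/mol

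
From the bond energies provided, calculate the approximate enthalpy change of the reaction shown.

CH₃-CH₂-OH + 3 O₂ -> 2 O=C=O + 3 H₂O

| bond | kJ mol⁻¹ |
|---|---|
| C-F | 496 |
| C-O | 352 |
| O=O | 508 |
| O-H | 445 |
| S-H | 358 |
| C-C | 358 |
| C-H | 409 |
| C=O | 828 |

Bonds broken (reactants):
  C-C: 1 × 358 = 358
  C-H: 5 × 409 = 2045
  C-O: 1 × 352 = 352
  O-H: 1 × 445 = 445
  O=O: 3 × 508 = 1524
  Σ(broken) = 4724 kJ
Bonds formed (products):
  C=O: 4 × 828 = 3312
  O-H: 6 × 445 = 2670
  Σ(formed) = 5982 kJ
ΔH = Σ(broken) − Σ(formed) = 4724 − 5982 = −1258 kJ

ΔH ≈ −1258 kJ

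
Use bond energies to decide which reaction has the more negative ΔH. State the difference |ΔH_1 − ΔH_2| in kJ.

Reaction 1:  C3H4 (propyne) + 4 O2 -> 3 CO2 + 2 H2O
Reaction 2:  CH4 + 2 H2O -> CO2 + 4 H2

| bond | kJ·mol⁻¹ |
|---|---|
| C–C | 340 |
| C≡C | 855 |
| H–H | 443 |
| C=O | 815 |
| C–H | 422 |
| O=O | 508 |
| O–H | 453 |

Reaction 1, by 1885 kJ

Reaction 1:
  Bonds broken (reactants):
    C≡C: 1 × 855 = 855
    C–C: 1 × 340 = 340
    C–H: 4 × 422 = 1688
    O=O: 4 × 508 = 2032
    Σ(broken) = 4915 kJ
  Bonds formed (products):
    C=O: 6 × 815 = 4890
    O–H: 4 × 453 = 1812
    Σ(formed) = 6702 kJ
  ΔH_1 = 4915 − 6702 = −1787 kJ
Reaction 2:
  Bonds broken (reactants):
    C–H: 4 × 422 = 1688
    O–H: 4 × 453 = 1812
    Σ(broken) = 3500 kJ
  Bonds formed (products):
    C=O: 2 × 815 = 1630
    H–H: 4 × 443 = 1772
    Σ(formed) = 3402 kJ
  ΔH_2 = 3500 − 3402 = +98 kJ
ΔH_1 − ΔH_2 = −1885 kJ, so reaction 1 has the more negative ΔH; |ΔH_1 − ΔH_2| = 1885 kJ.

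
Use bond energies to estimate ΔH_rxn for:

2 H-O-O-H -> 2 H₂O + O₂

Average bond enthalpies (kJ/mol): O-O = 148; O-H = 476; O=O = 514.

Bonds broken (reactants):
  O-H: 4 × 476 = 1904
  O-O: 2 × 148 = 296
  Σ(broken) = 2200 kJ
Bonds formed (products):
  O-H: 4 × 476 = 1904
  O=O: 1 × 514 = 514
  Σ(formed) = 2418 kJ
ΔH = Σ(broken) − Σ(formed) = 2200 − 2418 = −218 kJ

ΔH ≈ −218 kJ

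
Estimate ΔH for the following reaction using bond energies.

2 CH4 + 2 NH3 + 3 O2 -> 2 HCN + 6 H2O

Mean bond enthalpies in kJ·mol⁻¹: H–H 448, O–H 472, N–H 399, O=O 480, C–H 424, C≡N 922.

Bonds broken (reactants):
  C–H: 8 × 424 = 3392
  N–H: 6 × 399 = 2394
  O=O: 3 × 480 = 1440
  Σ(broken) = 7226 kJ
Bonds formed (products):
  C≡N: 2 × 922 = 1844
  C–H: 2 × 424 = 848
  O–H: 12 × 472 = 5664
  Σ(formed) = 8356 kJ
ΔH = Σ(broken) − Σ(formed) = 7226 − 8356 = −1130 kJ

ΔH ≈ −1130 kJ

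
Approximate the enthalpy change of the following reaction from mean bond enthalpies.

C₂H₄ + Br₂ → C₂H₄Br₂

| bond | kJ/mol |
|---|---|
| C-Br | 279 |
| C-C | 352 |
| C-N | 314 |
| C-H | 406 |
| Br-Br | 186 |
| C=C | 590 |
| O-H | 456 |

Bonds broken (reactants):
  Br-Br: 1 × 186 = 186
  C-H: 4 × 406 = 1624
  C=C: 1 × 590 = 590
  Σ(broken) = 2400 kJ
Bonds formed (products):
  C-Br: 2 × 279 = 558
  C-C: 1 × 352 = 352
  C-H: 4 × 406 = 1624
  Σ(formed) = 2534 kJ
ΔH = Σ(broken) − Σ(formed) = 2400 − 2534 = −134 kJ

ΔH ≈ −134 kJ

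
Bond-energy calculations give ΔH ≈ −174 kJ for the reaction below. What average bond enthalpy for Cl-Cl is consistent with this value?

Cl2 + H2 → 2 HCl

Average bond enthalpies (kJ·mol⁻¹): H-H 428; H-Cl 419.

D(Cl-Cl) ≈ 236 kJ/mol

Let D be the Cl-Cl bond energy.
Σ(broken) = 1×D + 1×428 = 428 + D
Σ(formed) = 2×419 = 838
ΔH = Σ(broken) − Σ(formed) = (428 + D) − (838) = −410 + D
Setting this equal to −174 kJ gives D = 236 kJ/mol.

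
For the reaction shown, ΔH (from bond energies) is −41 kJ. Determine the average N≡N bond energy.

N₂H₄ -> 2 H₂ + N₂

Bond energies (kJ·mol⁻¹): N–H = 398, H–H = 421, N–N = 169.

Let D be the N≡N bond energy.
Σ(broken) = 4×398 + 1×169 = 1761
Σ(formed) = 2×421 + 1×D = 842 + D
ΔH = Σ(broken) − Σ(formed) = (1761) − (842 + D) = +919 − D
Setting this equal to −41 kJ gives D = 960 kJ/mol.

D(N≡N) ≈ 960 kJ/mol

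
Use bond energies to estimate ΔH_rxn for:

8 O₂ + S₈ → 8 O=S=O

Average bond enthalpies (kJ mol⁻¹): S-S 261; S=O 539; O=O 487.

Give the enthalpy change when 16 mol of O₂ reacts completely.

ΔH = −5280 kJ

Bonds broken (reactants):
  O=O: 8 × 487 = 3896
  S-S: 8 × 261 = 2088
  Σ(broken) = 5984 kJ
Bonds formed (products):
  S=O: 16 × 539 = 8624
  Σ(formed) = 8624 kJ
ΔH = Σ(broken) − Σ(formed) = 5984 − 8624 = −2640 kJ
For 2× the reaction as written: 2 × (−2640) = −5280 kJ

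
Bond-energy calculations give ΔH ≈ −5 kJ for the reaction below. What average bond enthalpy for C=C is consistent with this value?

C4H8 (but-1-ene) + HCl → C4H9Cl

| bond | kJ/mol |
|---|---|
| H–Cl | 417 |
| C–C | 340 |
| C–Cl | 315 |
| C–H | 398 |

D(C=C) ≈ 631 kJ/mol

Let D be the C=C bond energy.
Σ(broken) = 2×340 + 8×398 + 1×D + 1×417 = 4281 + D
Σ(formed) = 3×340 + 1×315 + 9×398 = 4917
ΔH = Σ(broken) − Σ(formed) = (4281 + D) − (4917) = −636 + D
Setting this equal to −5 kJ gives D = 631 kJ/mol.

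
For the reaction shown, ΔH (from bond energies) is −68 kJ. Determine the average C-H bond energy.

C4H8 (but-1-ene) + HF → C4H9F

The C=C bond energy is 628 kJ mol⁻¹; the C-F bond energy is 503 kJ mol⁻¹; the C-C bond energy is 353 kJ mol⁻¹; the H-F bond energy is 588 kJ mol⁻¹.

Let D be the C-H bond energy.
Σ(broken) = 2×353 + 8×D + 1×628 + 1×588 = 1922 + 8D
Σ(formed) = 3×353 + 1×503 + 9×D = 1562 + 9D
ΔH = Σ(broken) − Σ(formed) = (1922 + 8D) − (1562 + 9D) = +360 − D
Setting this equal to −68 kJ gives D = 428 kJ/mol.

D(C-H) ≈ 428 kJ/mol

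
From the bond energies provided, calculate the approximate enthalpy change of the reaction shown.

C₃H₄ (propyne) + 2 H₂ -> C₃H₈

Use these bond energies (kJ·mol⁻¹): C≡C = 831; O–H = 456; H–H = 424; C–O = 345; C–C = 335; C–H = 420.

ΔH ≈ −336 kJ

Bonds broken (reactants):
  C≡C: 1 × 831 = 831
  C–C: 1 × 335 = 335
  C–H: 4 × 420 = 1680
  H–H: 2 × 424 = 848
  Σ(broken) = 3694 kJ
Bonds formed (products):
  C–C: 2 × 335 = 670
  C–H: 8 × 420 = 3360
  Σ(formed) = 4030 kJ
ΔH = Σ(broken) − Σ(formed) = 3694 − 4030 = −336 kJ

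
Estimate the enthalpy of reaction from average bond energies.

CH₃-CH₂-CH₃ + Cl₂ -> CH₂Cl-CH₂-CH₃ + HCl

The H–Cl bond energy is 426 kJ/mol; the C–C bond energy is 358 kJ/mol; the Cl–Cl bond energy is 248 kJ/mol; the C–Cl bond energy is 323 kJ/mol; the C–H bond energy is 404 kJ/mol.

Bonds broken (reactants):
  C–C: 2 × 358 = 716
  C–H: 8 × 404 = 3232
  Cl–Cl: 1 × 248 = 248
  Σ(broken) = 4196 kJ
Bonds formed (products):
  C–C: 2 × 358 = 716
  C–Cl: 1 × 323 = 323
  C–H: 7 × 404 = 2828
  H–Cl: 1 × 426 = 426
  Σ(formed) = 4293 kJ
ΔH = Σ(broken) − Σ(formed) = 4196 − 4293 = −97 kJ

ΔH ≈ −97 kJ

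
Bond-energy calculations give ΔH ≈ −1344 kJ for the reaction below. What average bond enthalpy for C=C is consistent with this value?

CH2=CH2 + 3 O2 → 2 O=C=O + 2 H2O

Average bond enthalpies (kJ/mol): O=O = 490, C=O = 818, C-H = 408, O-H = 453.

Let D be the C=C bond energy.
Σ(broken) = 4×408 + 1×D + 3×490 = 3102 + D
Σ(formed) = 4×818 + 4×453 = 5084
ΔH = Σ(broken) − Σ(formed) = (3102 + D) − (5084) = −1982 + D
Setting this equal to −1344 kJ gives D = 638 kJ/mol.

D(C=C) ≈ 638 kJ/mol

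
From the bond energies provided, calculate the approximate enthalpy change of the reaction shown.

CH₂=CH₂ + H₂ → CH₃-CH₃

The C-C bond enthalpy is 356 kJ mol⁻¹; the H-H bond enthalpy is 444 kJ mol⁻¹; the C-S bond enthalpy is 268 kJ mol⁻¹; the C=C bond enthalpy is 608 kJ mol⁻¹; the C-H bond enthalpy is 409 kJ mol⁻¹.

Bonds broken (reactants):
  C-H: 4 × 409 = 1636
  C=C: 1 × 608 = 608
  H-H: 1 × 444 = 444
  Σ(broken) = 2688 kJ
Bonds formed (products):
  C-C: 1 × 356 = 356
  C-H: 6 × 409 = 2454
  Σ(formed) = 2810 kJ
ΔH = Σ(broken) − Σ(formed) = 2688 − 2810 = −122 kJ

ΔH ≈ −122 kJ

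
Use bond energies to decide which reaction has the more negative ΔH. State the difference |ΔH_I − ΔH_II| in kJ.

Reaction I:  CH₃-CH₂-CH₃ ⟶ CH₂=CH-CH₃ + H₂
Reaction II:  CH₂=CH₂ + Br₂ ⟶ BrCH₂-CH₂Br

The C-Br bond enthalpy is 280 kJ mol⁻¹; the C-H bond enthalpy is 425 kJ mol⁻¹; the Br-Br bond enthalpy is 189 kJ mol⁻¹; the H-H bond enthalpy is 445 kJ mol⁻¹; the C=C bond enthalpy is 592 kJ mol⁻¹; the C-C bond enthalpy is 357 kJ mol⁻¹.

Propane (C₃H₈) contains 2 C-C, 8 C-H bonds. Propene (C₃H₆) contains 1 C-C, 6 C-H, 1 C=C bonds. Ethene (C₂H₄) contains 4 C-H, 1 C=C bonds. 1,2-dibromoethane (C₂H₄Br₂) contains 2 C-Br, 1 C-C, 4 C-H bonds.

Reaction I:
  Bonds broken (reactants):
    C-C: 2 × 357 = 714
    C-H: 8 × 425 = 3400
    Σ(broken) = 4114 kJ
  Bonds formed (products):
    C-C: 1 × 357 = 357
    C-H: 6 × 425 = 2550
    C=C: 1 × 592 = 592
    H-H: 1 × 445 = 445
    Σ(formed) = 3944 kJ
  ΔH_I = 4114 − 3944 = +170 kJ
Reaction II:
  Bonds broken (reactants):
    Br-Br: 1 × 189 = 189
    C-H: 4 × 425 = 1700
    C=C: 1 × 592 = 592
    Σ(broken) = 2481 kJ
  Bonds formed (products):
    C-Br: 2 × 280 = 560
    C-C: 1 × 357 = 357
    C-H: 4 × 425 = 1700
    Σ(formed) = 2617 kJ
  ΔH_II = 2481 − 2617 = −136 kJ
ΔH_I − ΔH_II = +306 kJ, so reaction II has the more negative ΔH; |ΔH_I − ΔH_II| = 306 kJ.

Reaction II, by 306 kJ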